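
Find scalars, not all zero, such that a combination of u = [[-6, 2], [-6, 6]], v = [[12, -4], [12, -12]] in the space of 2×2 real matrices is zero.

Take coordinates with respect to {E₁₁, E₁₂, E₂₁, E₂₂}.
Set up α₁u + α₂v = 0 and solve the homogeneous system.
One solution (up to scaling) is (2, 1).

2u + v = 0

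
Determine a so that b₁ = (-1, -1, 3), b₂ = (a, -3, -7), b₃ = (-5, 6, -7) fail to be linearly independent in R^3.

a = 13

Dependence holds iff the 3×3 matrix [b₁ b₂ b₃] is singular.
Cofactor expansion gives det = 11*a - 143.
Setting this to zero gives a = 13.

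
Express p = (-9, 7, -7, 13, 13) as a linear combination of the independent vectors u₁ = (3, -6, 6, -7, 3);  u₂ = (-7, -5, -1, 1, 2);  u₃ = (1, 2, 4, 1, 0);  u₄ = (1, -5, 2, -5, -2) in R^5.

p = u₁ + u₂ - u₃ - 4u₄

Set up the augmented matrix [u₁ | u₂ | u₃ | u₄ | p] and row-reduce.
Back-substitution yields (a₁, …, a₄) = (1, 1, -1, -4).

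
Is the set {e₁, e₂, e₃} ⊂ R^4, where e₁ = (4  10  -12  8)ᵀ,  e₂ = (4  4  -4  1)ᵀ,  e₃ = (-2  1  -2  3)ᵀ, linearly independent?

Row-reduce the matrix whose columns are e₁, e₂, e₃.
The reduction yields 2 nonzero rows, so the rank is 2.
Since rank 2 < 3, the set is linearly dependent.

linearly dependent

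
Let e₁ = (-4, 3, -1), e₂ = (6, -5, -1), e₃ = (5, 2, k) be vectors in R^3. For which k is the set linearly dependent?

k = 30

Dependence holds iff the 3×3 matrix [e₁ e₂ e₃] is singular.
The determinant works out to 2*k - 60.
Setting this to zero gives k = 30.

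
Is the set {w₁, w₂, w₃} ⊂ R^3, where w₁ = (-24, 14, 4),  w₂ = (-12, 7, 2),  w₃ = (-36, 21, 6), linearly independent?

linearly dependent

Row-reduce the matrix whose columns are w₁, w₂, w₃.
The reduction yields 1 nonzero row, so the rank is 1.
Since rank 1 < 3, the set is linearly dependent.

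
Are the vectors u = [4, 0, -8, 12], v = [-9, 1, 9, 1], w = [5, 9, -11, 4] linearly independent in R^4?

Place the vectors as rows of a 3×4 matrix and reduce to echelon form.
The reduction yields 3 nonzero rows, so the rank is 3.
Since rank = 3 (the number of vectors), the set is linearly independent.

linearly independent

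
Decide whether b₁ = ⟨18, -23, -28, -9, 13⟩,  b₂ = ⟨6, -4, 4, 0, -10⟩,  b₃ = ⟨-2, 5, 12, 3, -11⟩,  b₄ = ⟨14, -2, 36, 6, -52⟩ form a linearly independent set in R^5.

linearly dependent

Place the vectors as rows of a 4×5 matrix and reduce to echelon form.
The reduction yields 2 nonzero rows, so the rank is 2.
Since rank 2 < 4, the set is linearly dependent.
Indeed b₁ - 2b₂ + 3b₃ = 0.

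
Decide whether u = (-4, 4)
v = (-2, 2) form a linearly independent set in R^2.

linearly dependent

One vector is a scalar multiple of another, so the set is dependent.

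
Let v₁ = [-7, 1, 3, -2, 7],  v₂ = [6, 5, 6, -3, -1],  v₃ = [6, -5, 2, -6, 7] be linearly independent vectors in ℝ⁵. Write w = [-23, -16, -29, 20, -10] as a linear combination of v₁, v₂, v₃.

Solve the system with v₁, v₂, v₃ as columns and w as the right-hand side.
Back-substitution yields (c₁, c₂, c₃) = (-1, -4, -1).

w = -v₁ - 4v₂ - v₃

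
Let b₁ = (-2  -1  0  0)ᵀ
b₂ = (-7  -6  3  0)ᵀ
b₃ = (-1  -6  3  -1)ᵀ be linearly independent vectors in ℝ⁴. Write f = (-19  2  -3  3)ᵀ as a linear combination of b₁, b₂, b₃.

Solve the system with b₁, b₂, b₃ as columns and f as the right-hand side.
The system has the unique solution (α₁, α₂, α₃) = (4, 2, -3).

f = 4b₁ + 2b₂ - 3b₃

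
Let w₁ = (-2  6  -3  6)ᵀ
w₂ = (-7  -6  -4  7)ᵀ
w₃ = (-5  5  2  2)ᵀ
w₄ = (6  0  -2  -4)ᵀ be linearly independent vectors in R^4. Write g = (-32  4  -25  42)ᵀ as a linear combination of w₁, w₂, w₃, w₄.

g = 3w₁ + 4w₂ + 2w₃ + 2w₄

Set up the augmented matrix [w₁ | w₂ | w₃ | w₄ | g] and row-reduce.
Row-reducing the augmented matrix gives the unique coefficients (a₁, …, a₄) = (3, 4, 2, 2).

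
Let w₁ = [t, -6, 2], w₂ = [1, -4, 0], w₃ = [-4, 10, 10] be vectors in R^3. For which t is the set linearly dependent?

Place the vectors as rows of a 3×3 matrix; dependence ⇔ determinant zero.
Cofactor expansion gives det = 48 - 40*t.
This vanishes exactly when t = 6/5.

t = 6/5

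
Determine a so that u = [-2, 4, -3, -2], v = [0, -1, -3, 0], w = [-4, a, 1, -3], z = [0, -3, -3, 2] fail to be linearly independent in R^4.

a = 28/3

The set is linearly dependent precisely when det[u; v; w; z] = 0.
Cofactor expansion gives det = 112 - 12*a.
This vanishes exactly when a = 28/3.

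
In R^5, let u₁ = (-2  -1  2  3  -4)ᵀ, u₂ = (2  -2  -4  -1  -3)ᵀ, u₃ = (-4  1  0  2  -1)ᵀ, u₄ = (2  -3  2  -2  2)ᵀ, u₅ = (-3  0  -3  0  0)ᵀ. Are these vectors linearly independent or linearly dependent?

Form the 5×5 matrix with these as columns; its determinant is 42.
A nonzero determinant means the columns are linearly independent.

linearly independent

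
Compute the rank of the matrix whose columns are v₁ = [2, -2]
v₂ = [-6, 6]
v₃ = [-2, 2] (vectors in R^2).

rank 1

Row-reduce the 3×2 matrix with these as rows.
The echelon form has 1 nonzero row, so the rank is 1.
(With 3 elements in a 2-dimensional space the rank is at most 2.)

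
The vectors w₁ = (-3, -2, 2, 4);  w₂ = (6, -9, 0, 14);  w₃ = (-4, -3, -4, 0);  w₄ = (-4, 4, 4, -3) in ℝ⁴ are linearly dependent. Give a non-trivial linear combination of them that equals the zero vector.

2w₁ - w₂ - w₃ - 2w₄ = 0

Row-reduce the matrix with w₁, w₂, w₃, w₄ as columns; the null space gives the coefficients.
The free variable yields coefficients (2, -1, -1, -2) (any nonzero multiple also works).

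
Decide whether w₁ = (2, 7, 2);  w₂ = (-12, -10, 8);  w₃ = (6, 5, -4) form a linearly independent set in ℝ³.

One vector is a scalar multiple of another, so the set is dependent.

linearly dependent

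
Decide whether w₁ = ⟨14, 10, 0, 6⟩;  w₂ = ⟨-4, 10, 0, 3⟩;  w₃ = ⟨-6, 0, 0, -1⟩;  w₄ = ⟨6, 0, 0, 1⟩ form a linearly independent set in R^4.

Form the 4×4 matrix with these as columns; its determinant is 0.
A zero determinant means the columns are linearly dependent.

linearly dependent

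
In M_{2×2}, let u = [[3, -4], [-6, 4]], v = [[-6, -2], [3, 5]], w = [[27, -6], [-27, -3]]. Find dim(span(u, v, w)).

Represent each element by its coordinate vector in ℝ⁴.
Row-reduce the 3×4 matrix with these as rows.
Reduction leaves 2 leading entries, giving rank 2.

dim = 2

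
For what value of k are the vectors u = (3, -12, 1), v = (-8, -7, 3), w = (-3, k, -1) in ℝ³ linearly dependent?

Dependence holds iff the 3×3 matrix [u v w] is singular.
Expanding, det = 204 - 17*k.
This vanishes exactly when k = 12.

k = 12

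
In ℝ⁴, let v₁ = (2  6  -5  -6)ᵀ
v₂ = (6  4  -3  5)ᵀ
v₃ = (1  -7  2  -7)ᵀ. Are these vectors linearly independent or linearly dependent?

Place the vectors as rows of a 3×4 matrix and reduce to echelon form.
The reduction yields 3 nonzero rows, so the rank is 3.
Since rank = 3 (the number of vectors), the set is linearly independent.

linearly independent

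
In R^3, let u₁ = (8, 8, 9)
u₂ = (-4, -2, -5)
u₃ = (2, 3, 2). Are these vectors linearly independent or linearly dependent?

linearly dependent

The matrix [u₁|u₂|u₃] has determinant 0.
A zero determinant means the columns are linearly dependent.
Indeed u₁ + u₂ - 2u₃ = 0.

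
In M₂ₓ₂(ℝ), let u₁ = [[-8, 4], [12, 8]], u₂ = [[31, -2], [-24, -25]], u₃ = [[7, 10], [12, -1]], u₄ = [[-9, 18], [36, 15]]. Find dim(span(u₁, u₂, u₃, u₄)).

dim = 2

Represent each element by its coordinate vector in ℝ⁴.
Row-reduce the 4×4 matrix with these as rows.
Reduction leaves 2 leading entries, giving rank 2.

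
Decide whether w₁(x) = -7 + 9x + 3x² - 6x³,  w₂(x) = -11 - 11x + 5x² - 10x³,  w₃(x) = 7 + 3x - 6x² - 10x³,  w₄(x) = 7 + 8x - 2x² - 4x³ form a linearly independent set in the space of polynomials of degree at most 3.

Take coordinates with respect to the standard basis {1, x, …, x³}.
Place the vectors as rows of a 4×4 matrix and reduce to echelon form.
The reduction yields 4 nonzero rows, so the rank is 4.
Since rank = 4 (the number of vectors), the set is linearly independent.

linearly independent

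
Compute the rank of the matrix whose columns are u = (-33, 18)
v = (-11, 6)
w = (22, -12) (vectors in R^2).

rank 1

Put the 2×3 matrix [u|v|w] into echelon form.
There is 1 pivot column, so rank = 1.
(With 3 elements in a 2-dimensional space the rank is at most 2.)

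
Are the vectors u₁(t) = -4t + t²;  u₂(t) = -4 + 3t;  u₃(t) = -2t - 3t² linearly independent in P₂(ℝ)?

Take coordinates with respect to the standard basis {1, t, t²}.
Form the 3×3 matrix with these as columns; its determinant is 56.
A nonzero determinant means the columns are linearly independent.

linearly independent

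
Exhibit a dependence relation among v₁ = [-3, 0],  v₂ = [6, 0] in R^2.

2v₁ + v₂ = 0

Set up α₁v₁ + α₂v₂ = 0 and solve the homogeneous system.
The free variable yields coefficients (2, 1) (any nonzero multiple also works).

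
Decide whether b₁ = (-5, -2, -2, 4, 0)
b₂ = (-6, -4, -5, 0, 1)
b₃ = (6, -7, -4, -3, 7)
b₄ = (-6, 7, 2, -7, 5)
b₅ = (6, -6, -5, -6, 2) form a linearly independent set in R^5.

linearly independent

The matrix [b₁|b₂|b₃|b₄|b₅] has determinant -1570.
A nonzero determinant means the columns are linearly independent.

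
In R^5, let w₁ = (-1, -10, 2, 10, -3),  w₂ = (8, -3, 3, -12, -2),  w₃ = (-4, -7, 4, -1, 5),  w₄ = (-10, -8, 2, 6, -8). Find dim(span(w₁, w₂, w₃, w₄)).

4

Form the matrix with w₁, w₂, w₃, w₄ as columns and reduce.
There are 4 pivot columns, so rank = 4.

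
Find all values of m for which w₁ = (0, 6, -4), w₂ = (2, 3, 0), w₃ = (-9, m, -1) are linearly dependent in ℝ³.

Place the vectors as rows of a 3×3 matrix; dependence ⇔ determinant zero.
Expanding, det = -8*m - 96.
Solving -8*m - 96 = 0 yields m = -12.

m = -12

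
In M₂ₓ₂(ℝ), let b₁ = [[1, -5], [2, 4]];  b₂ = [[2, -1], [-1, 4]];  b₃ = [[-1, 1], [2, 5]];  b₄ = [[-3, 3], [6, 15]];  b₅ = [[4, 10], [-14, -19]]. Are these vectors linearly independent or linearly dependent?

Write each element as a coordinate vector in ℝ⁴ using {E₁₁, E₁₂, E₂₁, E₂₂}.
There are 5 vectors in a 4-dimensional space, so they cannot be linearly independent.

linearly dependent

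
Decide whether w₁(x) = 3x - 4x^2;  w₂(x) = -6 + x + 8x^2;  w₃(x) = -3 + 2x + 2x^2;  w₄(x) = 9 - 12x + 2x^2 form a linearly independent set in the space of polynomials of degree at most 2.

linearly dependent

Write each element as a coordinate vector in ℝ³ using {1, x, x^2}.
There are 4 vectors in a 3-dimensional space, so they cannot be linearly independent.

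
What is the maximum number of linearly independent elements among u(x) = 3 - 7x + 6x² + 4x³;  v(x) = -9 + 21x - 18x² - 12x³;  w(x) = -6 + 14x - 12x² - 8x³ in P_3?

Represent each element by its coordinate vector in ℝ⁴.
Apply Gaussian elimination to the matrix whose rows are u, v, w.
The echelon form has 1 nonzero row, so the rank is 1.

1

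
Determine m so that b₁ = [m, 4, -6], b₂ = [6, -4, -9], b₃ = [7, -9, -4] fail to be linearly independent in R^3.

The vectors are dependent exactly when the determinant of the matrix with rows b₁, b₂, b₃ vanishes.
Expanding, det = -65*m.
Setting this to zero gives m = 0.

m = 0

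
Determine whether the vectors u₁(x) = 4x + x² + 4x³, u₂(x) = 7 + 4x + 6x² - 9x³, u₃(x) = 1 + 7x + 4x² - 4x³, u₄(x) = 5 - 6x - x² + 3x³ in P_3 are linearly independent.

Take coordinates with respect to the standard basis {1, x, …, x³}.
Form the 4×4 matrix with these as columns; its determinant is 0.
A zero determinant means the columns are linearly dependent.

linearly dependent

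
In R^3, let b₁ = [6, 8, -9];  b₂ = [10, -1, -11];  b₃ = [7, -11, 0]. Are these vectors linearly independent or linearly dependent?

Row-reduce the matrix whose columns are b₁, b₂, b₃.
The reduction yields 3 nonzero rows, so the rank is 3.
Since rank = 3 (the number of vectors), the set is linearly independent.

linearly independent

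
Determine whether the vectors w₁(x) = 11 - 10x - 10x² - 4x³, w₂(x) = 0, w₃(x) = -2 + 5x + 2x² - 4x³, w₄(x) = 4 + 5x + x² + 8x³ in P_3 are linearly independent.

linearly dependent

Take coordinates with respect to the standard basis {1, x, …, x³}.
One of the vectors is the zero vector, so the set is linearly dependent.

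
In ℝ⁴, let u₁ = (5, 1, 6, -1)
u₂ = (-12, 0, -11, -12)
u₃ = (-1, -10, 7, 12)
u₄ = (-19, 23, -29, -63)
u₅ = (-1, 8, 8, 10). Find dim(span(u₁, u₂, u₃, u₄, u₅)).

Form the matrix with u₁, u₂, u₃, u₄, u₅ as columns and reduce.
There are 4 pivot columns, so rank = 4.
(With 5 elements in a 4-dimensional space the rank is at most 4.)

4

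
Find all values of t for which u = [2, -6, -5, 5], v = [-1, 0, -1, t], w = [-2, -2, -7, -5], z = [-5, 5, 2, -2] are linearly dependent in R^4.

t = -1/6

Place the vectors as rows of a 4×4 matrix; dependence ⇔ determinant zero.
Expanding, det = -72*t - 12.
Solving -72*t - 12 = 0 yields t = -1/6.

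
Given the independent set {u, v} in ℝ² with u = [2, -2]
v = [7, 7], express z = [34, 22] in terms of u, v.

Since u, v are independent, the coefficients expressing z are uniquely determined by a linear system.
The system has the unique solution (α₁, α₂) = (3, 4).

z = 3u + 4v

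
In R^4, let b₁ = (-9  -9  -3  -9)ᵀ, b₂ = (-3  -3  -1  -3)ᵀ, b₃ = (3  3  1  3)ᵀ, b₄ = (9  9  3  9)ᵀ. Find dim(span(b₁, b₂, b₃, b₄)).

Put the 4×4 matrix [b₁|b₂|b₃|b₄] into echelon form.
Exactly 1 pivot survives; hence the rank is 1.

1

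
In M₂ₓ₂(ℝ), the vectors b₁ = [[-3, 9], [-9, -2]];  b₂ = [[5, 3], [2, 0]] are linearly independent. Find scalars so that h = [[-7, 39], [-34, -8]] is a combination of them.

Work in coordinates with respect to the standard basis {E₁₁, E₁₂, E₂₁, E₂₂}.
Since b₁, b₂ are independent, the coefficients expressing h are uniquely determined by a linear system.
Back-substitution yields (α₁, α₂) = (4, 1).

h = 4b₁ + b₂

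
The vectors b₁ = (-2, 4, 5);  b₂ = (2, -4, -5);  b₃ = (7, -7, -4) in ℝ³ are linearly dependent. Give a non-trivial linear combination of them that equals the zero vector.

Set up α₁b₁ + … + α₃b₃ = 0 and solve the homogeneous system.
A generator of the null space is (1, 1, 0).

b₁ + b₂ = 0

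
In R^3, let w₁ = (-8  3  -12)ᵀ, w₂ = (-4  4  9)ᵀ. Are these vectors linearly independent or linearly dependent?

linearly independent

Row-reduce the matrix whose columns are w₁, w₂.
The reduction yields 2 nonzero rows, so the rank is 2.
Since rank = 2 (the number of vectors), the set is linearly independent.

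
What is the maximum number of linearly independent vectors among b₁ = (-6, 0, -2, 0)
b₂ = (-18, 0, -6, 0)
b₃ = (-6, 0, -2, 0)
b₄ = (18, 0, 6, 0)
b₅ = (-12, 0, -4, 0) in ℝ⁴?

1

Apply Gaussian elimination to the matrix whose rows are b₁, b₂, b₃, b₄, b₅.
The echelon form has 1 nonzero row, so the rank is 1.
(With 5 elements in a 4-dimensional space the rank is at most 4.)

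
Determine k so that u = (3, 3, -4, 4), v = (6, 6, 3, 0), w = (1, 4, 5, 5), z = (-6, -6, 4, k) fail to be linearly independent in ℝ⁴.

k = -56/11

Place the vectors as rows of a 4×4 matrix; dependence ⇔ determinant zero.
The determinant works out to -99*k - 504.
Solving -99*k - 504 = 0 yields k = -56/11.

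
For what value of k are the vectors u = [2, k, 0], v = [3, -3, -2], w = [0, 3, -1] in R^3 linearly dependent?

k = -6

Dependence holds iff the 3×3 matrix [u v w] is singular.
The determinant works out to 3*k + 18.
Solving 3*k + 18 = 0 yields k = -6.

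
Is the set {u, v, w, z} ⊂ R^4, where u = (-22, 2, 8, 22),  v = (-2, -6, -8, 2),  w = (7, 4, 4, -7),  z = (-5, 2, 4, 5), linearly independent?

Place the vectors as rows of a 4×4 matrix and reduce to echelon form.
The reduction yields 2 nonzero rows, so the rank is 2.
Since rank 2 < 4, the set is linearly dependent.

linearly dependent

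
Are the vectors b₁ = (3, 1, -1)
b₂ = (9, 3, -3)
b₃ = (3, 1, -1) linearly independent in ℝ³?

Form the 3×3 matrix with these as columns; its determinant is 0.
A zero determinant means the columns are linearly dependent.

linearly dependent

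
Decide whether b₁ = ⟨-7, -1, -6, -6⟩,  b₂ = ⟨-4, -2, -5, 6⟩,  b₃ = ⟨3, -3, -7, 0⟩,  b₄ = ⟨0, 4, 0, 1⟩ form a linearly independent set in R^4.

Place the vectors as rows of a 4×4 matrix and reduce to echelon form.
The reduction yields 4 nonzero rows, so the rank is 4.
Since rank = 4 (the number of vectors), the set is linearly independent.

linearly independent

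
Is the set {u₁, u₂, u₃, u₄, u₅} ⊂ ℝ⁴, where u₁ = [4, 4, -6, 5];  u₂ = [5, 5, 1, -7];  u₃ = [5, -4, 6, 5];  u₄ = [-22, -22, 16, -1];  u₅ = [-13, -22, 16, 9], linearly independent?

linearly dependent

There are 5 vectors in a 4-dimensional space, so they cannot be linearly independent.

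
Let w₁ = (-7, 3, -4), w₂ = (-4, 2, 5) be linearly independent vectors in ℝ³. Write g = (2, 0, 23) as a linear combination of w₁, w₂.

g = -2w₁ + 3w₂

Set up the augmented matrix [w₁ | w₂ | g] and row-reduce.
Row-reducing the augmented matrix gives the unique coefficients (α₁, α₂) = (-2, 3).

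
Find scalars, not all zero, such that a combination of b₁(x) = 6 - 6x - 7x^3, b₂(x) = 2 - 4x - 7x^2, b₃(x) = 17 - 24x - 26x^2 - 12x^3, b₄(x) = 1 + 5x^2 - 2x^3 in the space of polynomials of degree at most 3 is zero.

2b₁ + 3b₂ - b₃ - b₄ = 0

Pass to coordinate vectors relative to the basis {1, x, …, x^3}.
Row-reduce the matrix with b₁, b₂, b₃, b₄ as columns; the null space gives the coefficients.
The free variable yields coefficients (2, 3, -1, -1) (any nonzero multiple also works).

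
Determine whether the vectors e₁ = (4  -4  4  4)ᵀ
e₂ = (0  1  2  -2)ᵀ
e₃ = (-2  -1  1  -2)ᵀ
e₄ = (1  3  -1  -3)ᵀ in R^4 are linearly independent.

Place the vectors as rows of a 4×4 matrix and reduce to echelon form.
The reduction yields 4 nonzero rows, so the rank is 4.
Since rank = 4 (the number of vectors), the set is linearly independent.

linearly independent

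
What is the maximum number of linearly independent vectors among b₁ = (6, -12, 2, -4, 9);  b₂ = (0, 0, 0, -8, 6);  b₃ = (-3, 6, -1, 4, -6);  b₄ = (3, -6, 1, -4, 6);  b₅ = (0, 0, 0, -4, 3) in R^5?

Apply Gaussian elimination to the matrix whose rows are b₁, b₂, b₃, b₄, b₅.
There are 2 pivot columns, so rank = 2.

2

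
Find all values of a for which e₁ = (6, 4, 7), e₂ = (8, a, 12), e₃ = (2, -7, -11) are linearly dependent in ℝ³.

Dependence holds iff the 3×3 matrix [e₁ e₂ e₃] is singular.
The determinant works out to 560 - 80*a.
Solving 560 - 80*a = 0 yields a = 7.

a = 7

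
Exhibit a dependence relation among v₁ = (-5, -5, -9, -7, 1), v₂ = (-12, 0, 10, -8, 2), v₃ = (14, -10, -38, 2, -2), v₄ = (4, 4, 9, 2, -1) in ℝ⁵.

Set up α₁v₁ + … + α₄v₄ = 0 and solve the homogeneous system.
One solution (up to scaling) is (2, -2, -1, 0).

2v₁ - 2v₂ - v₃ = 0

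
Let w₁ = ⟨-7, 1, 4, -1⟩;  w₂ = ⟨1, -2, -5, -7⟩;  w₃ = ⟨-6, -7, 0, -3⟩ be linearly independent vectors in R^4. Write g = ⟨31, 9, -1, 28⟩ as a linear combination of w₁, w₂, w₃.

g = -4w₁ - 3w₂ - w₃

Write g = c₁w₁ + … + c₃w₃ and equate components.
Row-reducing the augmented matrix gives the unique coefficients (c₁, c₂, c₃) = (-4, -3, -1).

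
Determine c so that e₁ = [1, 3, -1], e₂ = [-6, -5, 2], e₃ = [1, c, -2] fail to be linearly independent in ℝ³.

The set is linearly dependent precisely when det[e₁; e₂; e₃] = 0.
The determinant works out to 4*c - 25.
This vanishes exactly when c = 25/4.

c = 25/4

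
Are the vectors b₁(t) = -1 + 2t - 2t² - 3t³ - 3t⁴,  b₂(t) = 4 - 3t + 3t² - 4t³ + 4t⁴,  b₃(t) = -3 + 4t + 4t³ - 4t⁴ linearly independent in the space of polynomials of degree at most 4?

linearly independent

Take coordinates with respect to the standard basis {1, t, …, t⁴}.
Place the vectors as rows of a 3×5 matrix and reduce to echelon form.
The reduction yields 3 nonzero rows, so the rank is 3.
Since rank = 3 (the number of vectors), the set is linearly independent.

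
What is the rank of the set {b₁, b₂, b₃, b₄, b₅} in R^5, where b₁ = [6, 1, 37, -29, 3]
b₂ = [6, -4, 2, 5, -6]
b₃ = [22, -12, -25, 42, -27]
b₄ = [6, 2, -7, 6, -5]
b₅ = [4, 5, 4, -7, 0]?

Form the matrix with b₁, b₂, b₃, b₄, b₅ as columns and reduce.
Reduction leaves 3 leading entries, giving rank 3.

3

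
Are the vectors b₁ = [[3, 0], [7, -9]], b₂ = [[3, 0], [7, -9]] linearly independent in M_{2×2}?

Write each element as a coordinate vector in ℝ⁴ using {E₁₁, E₁₂, E₂₁, E₂₂}.
Two of the vectors are equal, giving an immediate dependence.

linearly dependent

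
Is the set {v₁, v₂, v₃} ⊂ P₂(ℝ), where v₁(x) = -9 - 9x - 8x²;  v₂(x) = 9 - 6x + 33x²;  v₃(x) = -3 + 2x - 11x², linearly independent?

Write each element as a coordinate vector in ℝ³ using {1, x, x²}.
One vector is a scalar multiple of another, so the set is dependent.

linearly dependent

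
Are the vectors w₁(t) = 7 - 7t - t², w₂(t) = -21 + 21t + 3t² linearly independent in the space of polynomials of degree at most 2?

linearly dependent

Write each element as a coordinate vector in ℝ³ using {1, t, t²}.
Row-reduce the matrix whose columns are w₁, w₂.
The reduction yields 1 nonzero row, so the rank is 1.
Since rank 1 < 2, the set is linearly dependent.
Indeed 3w₁ + w₂ = 0.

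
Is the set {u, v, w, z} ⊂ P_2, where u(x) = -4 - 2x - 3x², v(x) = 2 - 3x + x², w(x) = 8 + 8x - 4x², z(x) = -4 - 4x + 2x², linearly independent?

Write each element as a coordinate vector in ℝ³ using {1, x, x²}.
There are 4 vectors in a 3-dimensional space, so they cannot be linearly independent.

linearly dependent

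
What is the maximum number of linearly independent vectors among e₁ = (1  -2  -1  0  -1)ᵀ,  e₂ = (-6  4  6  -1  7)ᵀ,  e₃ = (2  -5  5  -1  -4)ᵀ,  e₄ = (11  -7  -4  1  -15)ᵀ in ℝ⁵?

3

Put the 5×4 matrix [e₁|e₂|e₃|e₄] into echelon form.
Reduction leaves 3 leading entries, giving rank 3.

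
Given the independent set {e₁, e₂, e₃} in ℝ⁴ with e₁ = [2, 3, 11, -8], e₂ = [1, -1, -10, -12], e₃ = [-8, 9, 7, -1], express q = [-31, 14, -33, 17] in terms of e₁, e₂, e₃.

q = -4e₁ + e₂ + 3e₃

Solve the system with e₁, e₂, e₃ as columns and q as the right-hand side.
The system has the unique solution (a₁, a₂, a₃) = (-4, 1, 3).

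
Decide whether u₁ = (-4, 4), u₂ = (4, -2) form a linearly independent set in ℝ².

linearly independent

Row-reduce the matrix whose columns are u₁, u₂.
The reduction yields 2 nonzero rows, so the rank is 2.
Since rank = 2 (the number of vectors), the set is linearly independent.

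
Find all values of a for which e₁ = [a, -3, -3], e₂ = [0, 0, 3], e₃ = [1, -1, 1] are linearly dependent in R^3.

Dependence holds iff the 3×3 matrix [e₁ e₂ e₃] is singular.
Cofactor expansion gives det = 3*a - 9.
Setting this to zero gives a = 3.

a = 3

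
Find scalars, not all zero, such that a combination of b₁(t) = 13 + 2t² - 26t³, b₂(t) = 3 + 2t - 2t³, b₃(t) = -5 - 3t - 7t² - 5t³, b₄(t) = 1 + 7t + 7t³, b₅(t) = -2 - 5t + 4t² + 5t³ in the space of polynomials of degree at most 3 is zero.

b₁ + 2b₃ + 3b₄ + 3b₅ = 0

Take coordinates with respect to {1, t, …, t³}.
Set up α₁b₁ + … + α₅b₅ = 0 and solve the homogeneous system.
One solution (up to scaling) is (1, 0, 2, 3, 3).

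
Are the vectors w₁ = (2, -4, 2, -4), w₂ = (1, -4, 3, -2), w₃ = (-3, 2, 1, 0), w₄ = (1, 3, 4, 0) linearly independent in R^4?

linearly independent

The matrix [w₁|w₂|w₃|w₄] has determinant -192.
A nonzero determinant means the columns are linearly independent.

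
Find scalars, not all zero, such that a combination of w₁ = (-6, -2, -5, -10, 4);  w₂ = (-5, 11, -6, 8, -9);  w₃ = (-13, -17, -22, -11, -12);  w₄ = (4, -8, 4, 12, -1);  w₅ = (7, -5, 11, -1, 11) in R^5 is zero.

Solve the homogeneous system with w₁, w₂, w₃, w₄, w₅ as columns by row-reducing the coefficient matrix.
One solution (up to scaling) is (1, -2, -1, 1, -3).

w₁ - 2w₂ - w₃ + w₄ - 3w₅ = 0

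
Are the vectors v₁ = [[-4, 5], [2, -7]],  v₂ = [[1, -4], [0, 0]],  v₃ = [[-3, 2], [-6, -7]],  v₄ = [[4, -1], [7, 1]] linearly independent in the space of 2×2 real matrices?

Write each element as a coordinate vector in ℝ⁴ using {E₁₁, E₁₂, E₂₁, E₂₂}.
Place the vectors as rows of a 4×4 matrix and reduce to echelon form.
The reduction yields 4 nonzero rows, so the rank is 4.
Since rank = 4 (the number of vectors), the set is linearly independent.

linearly independent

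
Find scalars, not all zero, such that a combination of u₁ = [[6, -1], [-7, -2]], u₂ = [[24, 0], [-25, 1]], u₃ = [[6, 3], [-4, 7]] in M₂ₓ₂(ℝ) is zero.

3u₁ - u₂ + u₃ = 0

Pass to coordinate vectors relative to the basis {E₁₁, E₁₂, E₂₁, E₂₂}.
Row-reduce the matrix with u₁, u₂, u₃ as columns; the null space gives the coefficients.
The free variable yields coefficients (3, -1, 1) (any nonzero multiple also works).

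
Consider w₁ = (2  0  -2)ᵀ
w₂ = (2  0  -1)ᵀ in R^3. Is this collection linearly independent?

linearly independent

Place the vectors as rows of a 2×3 matrix and reduce to echelon form.
The reduction yields 2 nonzero rows, so the rank is 2.
Since rank = 2 (the number of vectors), the set is linearly independent.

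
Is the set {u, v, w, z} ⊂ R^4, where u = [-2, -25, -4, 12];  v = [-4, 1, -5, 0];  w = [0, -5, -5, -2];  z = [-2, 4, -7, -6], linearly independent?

Place the vectors as rows of a 4×4 matrix and reduce to echelon form.
The reduction yields 3 nonzero rows, so the rank is 3.
Since rank 3 < 4, the set is linearly dependent.
Indeed u - 2v - 3w + 3z = 0.

linearly dependent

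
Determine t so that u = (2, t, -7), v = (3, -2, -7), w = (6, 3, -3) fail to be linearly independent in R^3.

Place the vectors as rows of a 3×3 matrix; dependence ⇔ determinant zero.
Expanding, det = -33*t - 93.
Setting this to zero gives t = -31/11.

t = -31/11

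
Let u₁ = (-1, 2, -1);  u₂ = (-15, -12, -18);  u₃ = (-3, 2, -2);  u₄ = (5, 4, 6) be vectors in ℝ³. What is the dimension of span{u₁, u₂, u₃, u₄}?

3

Form the matrix with u₁, u₂, u₃, u₄ as columns and reduce.
There are 3 pivot columns, so rank = 3.
(With 4 elements in a 3-dimensional space the rank is at most 3.)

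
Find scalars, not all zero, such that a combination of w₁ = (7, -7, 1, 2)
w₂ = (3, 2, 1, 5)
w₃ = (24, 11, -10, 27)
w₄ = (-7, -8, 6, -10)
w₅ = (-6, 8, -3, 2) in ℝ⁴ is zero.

Write the vectors as columns of a matrix and find a nonzero vector in its null space.
One solution (up to scaling) is (1, 1, -1, -2, 0).

w₁ + w₂ - w₃ - 2w₄ = 0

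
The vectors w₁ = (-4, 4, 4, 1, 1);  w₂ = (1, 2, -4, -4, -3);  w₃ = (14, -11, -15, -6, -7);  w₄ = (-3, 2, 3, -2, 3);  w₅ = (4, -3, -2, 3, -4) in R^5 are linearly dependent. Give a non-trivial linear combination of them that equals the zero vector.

3w₁ - w₂ + w₃ - w₄ - w₅ = 0

Row-reduce the matrix with w₁, w₂, w₃, w₄, w₅ as columns; the null space gives the coefficients.
The free variable yields coefficients (3, -1, 1, -1, -1) (any nonzero multiple also works).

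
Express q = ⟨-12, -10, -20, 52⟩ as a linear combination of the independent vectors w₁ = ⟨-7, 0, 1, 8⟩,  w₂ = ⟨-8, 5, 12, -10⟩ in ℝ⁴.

Since w₁, w₂ are independent, the coefficients expressing q are uniquely determined by a linear system.
The system has the unique solution (α₁, α₂) = (4, -2).

q = 4w₁ - 2w₂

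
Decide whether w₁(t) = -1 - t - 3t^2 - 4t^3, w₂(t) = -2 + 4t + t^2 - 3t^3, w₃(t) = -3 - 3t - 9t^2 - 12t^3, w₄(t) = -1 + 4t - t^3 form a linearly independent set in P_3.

Write each element as a coordinate vector in ℝ⁴ using {1, t, …, t^3}.
One vector is a scalar multiple of another, so the set is dependent.

linearly dependent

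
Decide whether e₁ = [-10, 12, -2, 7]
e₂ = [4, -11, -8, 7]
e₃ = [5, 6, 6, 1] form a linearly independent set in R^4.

linearly independent

Place the vectors as rows of a 3×4 matrix and reduce to echelon form.
The reduction yields 3 nonzero rows, so the rank is 3.
Since rank = 3 (the number of vectors), the set is linearly independent.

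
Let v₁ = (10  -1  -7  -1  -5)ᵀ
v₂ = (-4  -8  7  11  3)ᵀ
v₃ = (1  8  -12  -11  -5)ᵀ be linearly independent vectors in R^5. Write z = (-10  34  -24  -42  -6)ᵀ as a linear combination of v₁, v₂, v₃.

Write z = α₁v₁ + … + α₃v₃ and equate components.
Back-substitution yields (α₁, α₂, α₃) = (-2, -2, 2).

z = -2v₁ - 2v₂ + 2v₃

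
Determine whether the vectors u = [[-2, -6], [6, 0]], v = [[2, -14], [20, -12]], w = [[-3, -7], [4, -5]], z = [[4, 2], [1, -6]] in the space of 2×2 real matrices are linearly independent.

linearly dependent

Write each element as a coordinate vector in ℝ⁴ using {E₁₁, E₁₂, E₂₁, E₂₂}.
The matrix [u|v|w|z] has determinant 0.
A zero determinant means the columns are linearly dependent.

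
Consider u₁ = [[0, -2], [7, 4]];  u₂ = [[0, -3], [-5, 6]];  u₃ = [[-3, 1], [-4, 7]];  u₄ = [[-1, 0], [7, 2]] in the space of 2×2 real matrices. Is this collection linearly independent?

Write each element as a coordinate vector in ℝ⁴ using {E₁₁, E₁₂, E₂₁, E₂₂}.
The matrix [u₁|u₂|u₃|u₄] has determinant 93.
A nonzero determinant means the columns are linearly independent.

linearly independent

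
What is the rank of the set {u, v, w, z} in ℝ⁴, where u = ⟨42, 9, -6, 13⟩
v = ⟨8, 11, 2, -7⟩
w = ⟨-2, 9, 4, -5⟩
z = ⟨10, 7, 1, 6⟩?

3

Form the matrix with u, v, w, z as columns and reduce.
The echelon form has 3 nonzero rows, so the rank is 3.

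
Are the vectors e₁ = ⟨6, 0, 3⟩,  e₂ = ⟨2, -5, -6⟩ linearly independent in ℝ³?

Row-reduce the matrix whose columns are e₁, e₂.
The reduction yields 2 nonzero rows, so the rank is 2.
Since rank = 2 (the number of vectors), the set is linearly independent.

linearly independent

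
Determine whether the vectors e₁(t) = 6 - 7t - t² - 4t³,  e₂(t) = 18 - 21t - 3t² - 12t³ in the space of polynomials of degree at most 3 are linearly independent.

Take coordinates with respect to the standard basis {1, t, …, t³}.
One vector is a scalar multiple of another, so the set is dependent.

linearly dependent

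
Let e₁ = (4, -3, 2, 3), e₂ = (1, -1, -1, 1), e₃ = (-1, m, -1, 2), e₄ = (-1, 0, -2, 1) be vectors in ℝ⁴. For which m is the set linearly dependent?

m = -2/9

The set is linearly dependent precisely when det[e₁; e₂; e₃; e₄] = 0.
Expanding, det = 9*m + 2.
This vanishes exactly when m = -2/9.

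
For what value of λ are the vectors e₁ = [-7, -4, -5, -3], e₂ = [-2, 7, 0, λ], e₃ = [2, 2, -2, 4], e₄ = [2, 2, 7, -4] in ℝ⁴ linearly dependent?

The set is linearly dependent precisely when det[e₁; e₂; e₃; e₄] = 0.
Expanding, det = -54*λ - 66.
This vanishes exactly when λ = -11/9.

λ = -11/9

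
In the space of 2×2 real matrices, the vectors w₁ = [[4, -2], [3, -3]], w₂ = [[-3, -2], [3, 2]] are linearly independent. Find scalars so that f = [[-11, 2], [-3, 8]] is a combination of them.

Take coordinate vectors relative to {E₁₁, E₁₂, E₂₁, E₂₂}.
Set up the augmented matrix [w₁ | w₂ | f] and row-reduce.
The system has the unique solution (a₁, a₂) = (-2, 1).

f = -2w₁ + w₂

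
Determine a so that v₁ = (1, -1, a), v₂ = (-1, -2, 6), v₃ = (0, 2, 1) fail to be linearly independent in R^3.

a = -15/2

The set is linearly dependent precisely when det[v₁; v₂; v₃] = 0.
Cofactor expansion gives det = -2*a - 15.
Setting this to zero gives a = -15/2.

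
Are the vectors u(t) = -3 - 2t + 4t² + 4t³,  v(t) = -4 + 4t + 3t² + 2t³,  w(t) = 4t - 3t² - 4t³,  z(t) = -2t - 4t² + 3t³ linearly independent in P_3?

linearly independent

Write each element as a coordinate vector in ℝ⁴ using {1, t, …, t³}.
Row-reduce the matrix whose columns are u, v, w, z.
The reduction yields 4 nonzero rows, so the rank is 4.
Since rank = 4 (the number of vectors), the set is linearly independent.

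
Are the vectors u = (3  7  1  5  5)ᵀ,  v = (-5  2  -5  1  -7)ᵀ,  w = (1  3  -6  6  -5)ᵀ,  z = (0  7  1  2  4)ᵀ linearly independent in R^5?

linearly independent

Row-reduce the matrix whose columns are u, v, w, z.
The reduction yields 4 nonzero rows, so the rank is 4.
Since rank = 4 (the number of vectors), the set is linearly independent.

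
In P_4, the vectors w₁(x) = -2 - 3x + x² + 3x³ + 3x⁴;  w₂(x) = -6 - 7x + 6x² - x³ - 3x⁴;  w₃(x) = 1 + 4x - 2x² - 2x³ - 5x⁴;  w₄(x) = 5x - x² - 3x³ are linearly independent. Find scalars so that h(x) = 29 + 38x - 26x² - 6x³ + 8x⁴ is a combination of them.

Identify each element with its coordinate vector in ℝ⁵ via {1, x, …, x⁴}.
Since w₁, w₂, w₃, w₄ are independent, the coefficients expressing h are uniquely determined by a linear system.
The system has the unique solution (c₁, …, c₄) = (-3, -4, -1, 1).

h = -3w₁ - 4w₂ - w₃ + w₄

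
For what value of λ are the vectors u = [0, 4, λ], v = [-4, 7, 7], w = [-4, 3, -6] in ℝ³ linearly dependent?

The set is linearly dependent precisely when det[u; v; w] = 0.
Expanding, det = 16*λ - 208.
Solving 16*λ - 208 = 0 yields λ = 13.

λ = 13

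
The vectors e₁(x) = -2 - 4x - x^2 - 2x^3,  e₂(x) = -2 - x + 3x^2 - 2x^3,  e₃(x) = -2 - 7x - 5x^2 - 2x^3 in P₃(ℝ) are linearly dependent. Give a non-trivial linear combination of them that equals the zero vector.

2e₁ - e₂ - e₃ = 0

Take coordinates with respect to {1, x, …, x^3}.
Set up α₁e₁ + … + α₃e₃ = 0 and solve the homogeneous system.
The free variable yields coefficients (2, -1, -1) (any nonzero multiple also works).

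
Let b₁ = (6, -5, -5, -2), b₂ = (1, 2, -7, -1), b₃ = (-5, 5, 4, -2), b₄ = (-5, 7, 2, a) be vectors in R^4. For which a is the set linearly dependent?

a = -52/7

Place the vectors as rows of a 4×4 matrix; dependence ⇔ determinant zero.
The determinant works out to 28*a + 208.
Setting this to zero gives a = -52/7.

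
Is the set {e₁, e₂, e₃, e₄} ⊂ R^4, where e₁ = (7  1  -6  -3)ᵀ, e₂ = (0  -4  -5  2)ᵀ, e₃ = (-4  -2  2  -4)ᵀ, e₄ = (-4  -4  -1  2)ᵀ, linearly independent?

The matrix [e₁|e₂|e₃|e₄] has determinant 40.
A nonzero determinant means the columns are linearly independent.

linearly independent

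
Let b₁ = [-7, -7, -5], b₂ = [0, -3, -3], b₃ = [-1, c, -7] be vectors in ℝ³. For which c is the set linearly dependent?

c = -51/7

The set is linearly dependent precisely when det[b₁; b₂; b₃] = 0.
Cofactor expansion gives det = -21*c - 153.
This vanishes exactly when c = -51/7.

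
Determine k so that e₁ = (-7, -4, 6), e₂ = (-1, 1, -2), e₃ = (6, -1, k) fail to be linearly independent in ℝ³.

The set is linearly dependent precisely when det[e₁; e₂; e₃] = 0.
Cofactor expansion gives det = 32 - 11*k.
Solving 32 - 11*k = 0 yields k = 32/11.

k = 32/11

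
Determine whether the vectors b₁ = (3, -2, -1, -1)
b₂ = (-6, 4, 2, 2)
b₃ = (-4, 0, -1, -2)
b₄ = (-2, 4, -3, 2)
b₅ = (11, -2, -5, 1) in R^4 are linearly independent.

There are 5 vectors in a 4-dimensional space, so they cannot be linearly independent.

linearly dependent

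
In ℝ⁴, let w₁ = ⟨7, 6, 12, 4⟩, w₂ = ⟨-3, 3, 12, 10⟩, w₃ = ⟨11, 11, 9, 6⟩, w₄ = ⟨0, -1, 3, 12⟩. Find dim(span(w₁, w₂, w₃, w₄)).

Row-reduce the 4×4 matrix with these as rows.
The echelon form has 4 nonzero rows, so the rank is 4.

dim = 4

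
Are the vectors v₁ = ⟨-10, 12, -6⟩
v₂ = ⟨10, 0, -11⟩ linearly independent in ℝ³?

linearly independent

Row-reduce the matrix whose columns are v₁, v₂.
The reduction yields 2 nonzero rows, so the rank is 2.
Since rank = 2 (the number of vectors), the set is linearly independent.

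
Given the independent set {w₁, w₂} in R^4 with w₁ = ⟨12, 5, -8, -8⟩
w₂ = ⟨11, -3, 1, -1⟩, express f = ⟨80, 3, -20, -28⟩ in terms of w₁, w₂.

Since w₁, w₂ are independent, the coefficients expressing f are uniquely determined by a linear system.
Row-reducing the augmented matrix gives the unique coefficients (a₁, a₂) = (3, 4).

f = 3w₁ + 4w₂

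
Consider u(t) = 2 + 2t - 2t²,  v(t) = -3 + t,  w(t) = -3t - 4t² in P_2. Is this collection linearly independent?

Take coordinates with respect to the standard basis {1, t, t²}.
Row-reduce the matrix whose columns are u, v, w.
The reduction yields 3 nonzero rows, so the rank is 3.
Since rank = 3 (the number of vectors), the set is linearly independent.

linearly independent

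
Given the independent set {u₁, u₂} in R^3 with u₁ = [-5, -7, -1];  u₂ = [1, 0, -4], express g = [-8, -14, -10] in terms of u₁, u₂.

g = 2u₁ + 2u₂

Since u₁, u₂ are independent, the coefficients expressing g are uniquely determined by a linear system.
Row-reducing the augmented matrix gives the unique coefficients (c₁, c₂) = (2, 2).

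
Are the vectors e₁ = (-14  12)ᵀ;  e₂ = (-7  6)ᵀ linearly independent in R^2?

linearly dependent

Row-reduce the matrix whose columns are e₁, e₂.
The reduction yields 1 nonzero row, so the rank is 1.
Since rank 1 < 2, the set is linearly dependent.
Indeed e₁ - 2e₂ = 0.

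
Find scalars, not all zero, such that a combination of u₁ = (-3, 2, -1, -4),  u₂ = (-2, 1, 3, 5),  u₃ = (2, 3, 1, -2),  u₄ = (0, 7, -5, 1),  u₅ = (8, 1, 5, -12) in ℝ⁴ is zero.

Solve the homogeneous system with u₁, u₂, u₃, u₄, u₅ as columns by row-reducing the coefficient matrix.
One solution (up to scaling) is (0, 1, -3, 1, 1).

u₂ - 3u₃ + u₄ + u₅ = 0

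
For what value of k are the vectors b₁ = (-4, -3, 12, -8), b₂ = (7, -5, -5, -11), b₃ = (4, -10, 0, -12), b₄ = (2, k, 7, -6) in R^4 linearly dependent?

Place the vectors as rows of a 4×4 matrix; dependence ⇔ determinant zero.
Expanding, det = 80*k - 2960.
This vanishes exactly when k = 37.

k = 37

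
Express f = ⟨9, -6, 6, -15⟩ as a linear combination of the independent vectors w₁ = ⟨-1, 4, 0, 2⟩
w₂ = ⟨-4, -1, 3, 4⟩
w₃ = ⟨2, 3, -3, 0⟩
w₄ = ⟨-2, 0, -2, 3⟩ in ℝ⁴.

f = -w₁ - w₂ - w₃ - 3w₄

Since w₁, w₂, w₃, w₄ are independent, the coefficients expressing f are uniquely determined by a linear system.
Row-reducing the augmented matrix gives the unique coefficients (α₁, …, α₄) = (-1, -1, -1, -3).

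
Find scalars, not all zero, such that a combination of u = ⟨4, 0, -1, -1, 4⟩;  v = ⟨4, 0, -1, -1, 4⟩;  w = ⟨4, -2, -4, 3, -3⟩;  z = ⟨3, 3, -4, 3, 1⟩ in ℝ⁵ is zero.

u - v = 0

Write the vectors as columns of a matrix and find a nonzero vector in its null space.
One solution (up to scaling) is (1, -1, 0, 0).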